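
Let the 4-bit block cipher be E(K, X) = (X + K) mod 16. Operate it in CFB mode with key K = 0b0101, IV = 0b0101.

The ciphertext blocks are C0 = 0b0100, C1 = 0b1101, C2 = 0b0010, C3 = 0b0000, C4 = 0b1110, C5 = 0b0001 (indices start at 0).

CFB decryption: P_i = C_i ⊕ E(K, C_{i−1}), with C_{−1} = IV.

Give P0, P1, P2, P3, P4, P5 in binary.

P0 = 0b1110, P1 = 0b0100, P2 = 0b0000, P3 = 0b0111, P4 = 0b1011, P5 = 0b0010

P0: E(K, 0b0101) = 0b1010; 0b0100 ⊕ 0b1010 = 0b1110.
P1: E(K, 0b0100) = 0b1001; 0b1101 ⊕ 0b1001 = 0b0100.
P2: E(K, 0b1101) = 0b0010; 0b0010 ⊕ 0b0010 = 0b0000.
P3: E(K, 0b0010) = 0b0111; 0b0000 ⊕ 0b0111 = 0b0111.
P4: E(K, 0b0000) = 0b0101; 0b1110 ⊕ 0b0101 = 0b1011.
P5: E(K, 0b1110) = 0b0011; 0b0001 ⊕ 0b0011 = 0b0010.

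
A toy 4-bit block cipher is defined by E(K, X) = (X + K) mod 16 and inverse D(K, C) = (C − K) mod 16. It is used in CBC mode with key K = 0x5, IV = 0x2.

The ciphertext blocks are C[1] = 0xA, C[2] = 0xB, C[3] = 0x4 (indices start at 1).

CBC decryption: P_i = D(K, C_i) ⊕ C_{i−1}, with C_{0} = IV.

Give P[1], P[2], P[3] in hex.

P[1] = 0x7, P[2] = 0xC, P[3] = 0x4

P[1]: D(K, 0xA) = 0x5; 0x5 ⊕ 0x2 = 0x7.
P[2]: D(K, 0xB) = 0x6; 0x6 ⊕ 0xA = 0xC.
P[3]: D(K, 0x4) = 0xF; 0xF ⊕ 0xB = 0x4.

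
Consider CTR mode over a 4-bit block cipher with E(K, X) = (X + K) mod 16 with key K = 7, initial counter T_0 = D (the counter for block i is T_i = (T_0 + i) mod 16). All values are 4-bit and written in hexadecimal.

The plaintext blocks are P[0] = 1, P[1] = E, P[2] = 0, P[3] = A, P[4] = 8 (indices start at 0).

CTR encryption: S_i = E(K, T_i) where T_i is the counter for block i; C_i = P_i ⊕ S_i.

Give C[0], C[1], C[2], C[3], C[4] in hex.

C[0] = 5, C[1] = B, C[2] = 6, C[3] = D, C[4] = 0

C[0]: T = D, S = E(K, T) = 4; 1 ⊕ 4 = 5.
C[1]: T = E, S = E(K, T) = 5; E ⊕ 5 = B.
C[2]: T = F, S = E(K, T) = 6; 0 ⊕ 6 = 6.
C[3]: T = 0, S = E(K, T) = 7; A ⊕ 7 = D.
C[4]: T = 1, S = E(K, T) = 8; 8 ⊕ 8 = 0.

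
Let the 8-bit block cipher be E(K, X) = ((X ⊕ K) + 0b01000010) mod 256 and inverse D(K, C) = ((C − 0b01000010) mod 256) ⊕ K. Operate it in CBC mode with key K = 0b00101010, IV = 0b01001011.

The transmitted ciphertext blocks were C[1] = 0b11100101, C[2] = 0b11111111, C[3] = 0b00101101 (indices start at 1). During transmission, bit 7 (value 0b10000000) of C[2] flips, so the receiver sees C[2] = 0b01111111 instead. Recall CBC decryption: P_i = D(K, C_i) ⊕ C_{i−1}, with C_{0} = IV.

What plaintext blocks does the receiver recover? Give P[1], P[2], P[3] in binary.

Only C[2] changed, to 0b01111111. In CBC, a change in C_i garbles P_i and flips the same bit in P_{i+1}. Decrypting the received ciphertext:
P[1]: D(K, 0b11100101) = 0b10001001; 0b10001001 ⊕ 0b01001011 = 0b11000010.
P[2]: D(K, 0b01111111) = 0b00010111; 0b00010111 ⊕ 0b11100101 = 0b11110010.
P[3]: D(K, 0b00101101) = 0b11000001; 0b11000001 ⊕ 0b01111111 = 0b10111110.
Blocks that differ from the original plaintext: P[2], P[3].

P[1] = 0b11000010, P[2] = 0b11110010, P[3] = 0b10111110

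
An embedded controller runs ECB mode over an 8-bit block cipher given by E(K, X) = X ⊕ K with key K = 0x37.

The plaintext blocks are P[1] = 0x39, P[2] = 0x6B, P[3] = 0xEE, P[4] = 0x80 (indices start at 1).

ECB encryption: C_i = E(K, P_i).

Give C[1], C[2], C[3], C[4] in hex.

C[1]: E(K, 0x39) = 0x0E.
C[2]: E(K, 0x6B) = 0x5C.
C[3]: E(K, 0xEE) = 0xD9.
C[4]: E(K, 0x80) = 0xB7.

C[1] = 0x0E, C[2] = 0x5C, C[3] = 0xD9, C[4] = 0xB7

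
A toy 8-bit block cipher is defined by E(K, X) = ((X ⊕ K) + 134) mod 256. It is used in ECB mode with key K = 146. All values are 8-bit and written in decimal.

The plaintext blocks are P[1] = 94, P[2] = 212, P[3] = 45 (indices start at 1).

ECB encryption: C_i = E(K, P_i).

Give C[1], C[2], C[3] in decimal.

C[1] = 82, C[2] = 204, C[3] = 69

C[1]: E(K, 94) = 82.
C[2]: E(K, 212) = 204.
C[3]: E(K, 45) = 69.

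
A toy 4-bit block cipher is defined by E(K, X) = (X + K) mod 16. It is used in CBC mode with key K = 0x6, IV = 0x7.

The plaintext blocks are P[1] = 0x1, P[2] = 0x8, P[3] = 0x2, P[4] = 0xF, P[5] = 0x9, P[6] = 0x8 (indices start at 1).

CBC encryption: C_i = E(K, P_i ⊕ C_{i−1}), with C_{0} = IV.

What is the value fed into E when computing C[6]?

C[1]: P[1] ⊕ 0x7 = 0x6; E(K, 0x6) = 0xC.
C[2]: P[2] ⊕ 0xC = 0x4; E(K, 0x4) = 0xA.
C[3]: P[3] ⊕ 0xA = 0x8; E(K, 0x8) = 0xE.
C[4]: P[4] ⊕ 0xE = 0x1; E(K, 0x1) = 0x7.
C[5]: P[5] ⊕ 0x7 = 0xE; E(K, 0xE) = 0x4.
C[6]: P[6] ⊕ 0x4 = 0xC; E(K, 0xC) = 0x2.
So the input to E for block [6] is 0xC.

0xC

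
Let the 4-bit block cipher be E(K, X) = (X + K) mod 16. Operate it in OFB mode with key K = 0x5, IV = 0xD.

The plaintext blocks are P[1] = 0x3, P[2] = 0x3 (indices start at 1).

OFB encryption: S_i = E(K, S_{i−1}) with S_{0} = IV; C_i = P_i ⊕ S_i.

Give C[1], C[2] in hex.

C[1] = 0x1, C[2] = 0x4

C[1]: S = E(K, 0xD) = 0x2; 0x3 ⊕ 0x2 = 0x1.
C[2]: S = E(K, 0x2) = 0x7; 0x3 ⊕ 0x7 = 0x4.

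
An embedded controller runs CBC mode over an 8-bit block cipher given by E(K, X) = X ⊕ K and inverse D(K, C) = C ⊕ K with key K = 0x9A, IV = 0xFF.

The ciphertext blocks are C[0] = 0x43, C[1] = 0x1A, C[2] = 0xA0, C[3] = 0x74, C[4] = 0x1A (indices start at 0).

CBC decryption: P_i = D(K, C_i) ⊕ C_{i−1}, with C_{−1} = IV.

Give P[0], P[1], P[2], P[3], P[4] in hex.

P[0]: D(K, 0x43) = 0xD9; 0xD9 ⊕ 0xFF = 0x26.
P[1]: D(K, 0x1A) = 0x80; 0x80 ⊕ 0x43 = 0xC3.
P[2]: D(K, 0xA0) = 0x3A; 0x3A ⊕ 0x1A = 0x20.
P[3]: D(K, 0x74) = 0xEE; 0xEE ⊕ 0xA0 = 0x4E.
P[4]: D(K, 0x1A) = 0x80; 0x80 ⊕ 0x74 = 0xF4.

P[0] = 0x26, P[1] = 0xC3, P[2] = 0x20, P[3] = 0x4E, P[4] = 0xF4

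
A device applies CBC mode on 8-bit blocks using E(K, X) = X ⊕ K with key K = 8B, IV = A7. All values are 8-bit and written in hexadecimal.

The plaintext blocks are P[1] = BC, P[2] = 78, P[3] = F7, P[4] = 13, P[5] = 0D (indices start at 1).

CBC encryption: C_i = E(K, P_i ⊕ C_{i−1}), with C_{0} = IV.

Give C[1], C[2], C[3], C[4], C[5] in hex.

C[1]: P[1] ⊕ A7 = 1B; E(K, 1B) = 90.
C[2]: P[2] ⊕ 90 = E8; E(K, E8) = 63.
C[3]: P[3] ⊕ 63 = 94; E(K, 94) = 1F.
C[4]: P[4] ⊕ 1F = 0C; E(K, 0C) = 87.
C[5]: P[5] ⊕ 87 = 8A; E(K, 8A) = 01.

C[1] = 90, C[2] = 63, C[3] = 1F, C[4] = 87, C[5] = 01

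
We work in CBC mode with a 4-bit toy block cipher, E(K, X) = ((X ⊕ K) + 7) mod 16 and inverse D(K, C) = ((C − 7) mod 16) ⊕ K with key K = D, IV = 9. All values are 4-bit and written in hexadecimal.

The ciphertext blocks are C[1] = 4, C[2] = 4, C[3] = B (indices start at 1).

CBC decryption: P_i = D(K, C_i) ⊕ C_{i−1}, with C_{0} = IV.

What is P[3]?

P[3] = D

P[3]: D(K, B) = 9; 9 ⊕ 4 = D.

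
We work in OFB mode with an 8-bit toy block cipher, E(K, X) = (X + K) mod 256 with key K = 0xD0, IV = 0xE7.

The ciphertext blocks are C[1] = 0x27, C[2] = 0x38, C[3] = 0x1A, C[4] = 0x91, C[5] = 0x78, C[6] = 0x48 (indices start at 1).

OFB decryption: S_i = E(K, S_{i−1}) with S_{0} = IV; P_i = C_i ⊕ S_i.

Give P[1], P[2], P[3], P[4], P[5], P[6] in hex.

P[1]: S = E(K, 0xE7) = 0xB7; 0x27 ⊕ 0xB7 = 0x90.
P[2]: S = E(K, 0xB7) = 0x87; 0x38 ⊕ 0x87 = 0xBF.
P[3]: S = E(K, 0x87) = 0x57; 0x1A ⊕ 0x57 = 0x4D.
P[4]: S = E(K, 0x57) = 0x27; 0x91 ⊕ 0x27 = 0xB6.
P[5]: S = E(K, 0x27) = 0xF7; 0x78 ⊕ 0xF7 = 0x8F.
P[6]: S = E(K, 0xF7) = 0xC7; 0x48 ⊕ 0xC7 = 0x8F.

P[1] = 0x90, P[2] = 0xBF, P[3] = 0x4D, P[4] = 0xB6, P[5] = 0x8F, P[6] = 0x8F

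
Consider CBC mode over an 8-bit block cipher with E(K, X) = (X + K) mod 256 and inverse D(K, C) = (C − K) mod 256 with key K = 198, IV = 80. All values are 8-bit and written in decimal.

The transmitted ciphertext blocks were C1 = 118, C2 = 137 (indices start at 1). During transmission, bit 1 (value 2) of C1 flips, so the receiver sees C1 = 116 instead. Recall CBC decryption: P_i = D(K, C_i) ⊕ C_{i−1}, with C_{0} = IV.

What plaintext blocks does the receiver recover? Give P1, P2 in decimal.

P1 = 254, P2 = 183

Only C1 changed, to 116. In CBC, a change in C_i garbles P_i and flips the same bit in P_{i+1}. Decrypting the received ciphertext:
P1: D(K, 116) = 174; 174 ⊕ 80 = 254.
P2: D(K, 137) = 195; 195 ⊕ 116 = 183.
Blocks that differ from the original plaintext: P1, P2.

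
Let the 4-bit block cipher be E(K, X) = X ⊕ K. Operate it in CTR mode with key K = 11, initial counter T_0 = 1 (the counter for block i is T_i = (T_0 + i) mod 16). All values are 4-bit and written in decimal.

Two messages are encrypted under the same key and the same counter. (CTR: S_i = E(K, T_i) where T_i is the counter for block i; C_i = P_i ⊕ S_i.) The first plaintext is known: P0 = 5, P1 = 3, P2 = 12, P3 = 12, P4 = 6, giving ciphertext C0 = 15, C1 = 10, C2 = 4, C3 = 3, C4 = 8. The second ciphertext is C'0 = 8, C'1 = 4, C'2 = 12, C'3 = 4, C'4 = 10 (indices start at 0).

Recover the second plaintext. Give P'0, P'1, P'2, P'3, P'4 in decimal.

In CTR with a reused counter, both messages share the same keystream S_i, so C_i ⊕ C'_i = P_i ⊕ P'_i and thus P'_i = P_i ⊕ C_i ⊕ C'_i.
P'0: 5 ⊕ 15 ⊕ 8 = 2.
P'1: 3 ⊕ 10 ⊕ 4 = 13.
P'2: 12 ⊕ 4 ⊕ 12 = 4.
P'3: 12 ⊕ 3 ⊕ 4 = 11.
P'4: 6 ⊕ 8 ⊕ 10 = 4.

P'0 = 2, P'1 = 13, P'2 = 4, P'3 = 11, P'4 = 4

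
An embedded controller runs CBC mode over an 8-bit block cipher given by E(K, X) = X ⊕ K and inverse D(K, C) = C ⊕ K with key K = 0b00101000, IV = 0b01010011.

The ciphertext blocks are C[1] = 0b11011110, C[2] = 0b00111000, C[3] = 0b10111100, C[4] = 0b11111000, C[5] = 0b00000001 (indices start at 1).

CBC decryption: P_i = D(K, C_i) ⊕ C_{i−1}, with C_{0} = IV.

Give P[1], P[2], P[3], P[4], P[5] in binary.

P[1] = 0b10100101, P[2] = 0b11001110, P[3] = 0b10101100, P[4] = 0b01101100, P[5] = 0b11010001

P[1]: D(K, 0b11011110) = 0b11110110; 0b11110110 ⊕ 0b01010011 = 0b10100101.
P[2]: D(K, 0b00111000) = 0b00010000; 0b00010000 ⊕ 0b11011110 = 0b11001110.
P[3]: D(K, 0b10111100) = 0b10010100; 0b10010100 ⊕ 0b00111000 = 0b10101100.
P[4]: D(K, 0b11111000) = 0b11010000; 0b11010000 ⊕ 0b10111100 = 0b01101100.
P[5]: D(K, 0b00000001) = 0b00101001; 0b00101001 ⊕ 0b11111000 = 0b11010001.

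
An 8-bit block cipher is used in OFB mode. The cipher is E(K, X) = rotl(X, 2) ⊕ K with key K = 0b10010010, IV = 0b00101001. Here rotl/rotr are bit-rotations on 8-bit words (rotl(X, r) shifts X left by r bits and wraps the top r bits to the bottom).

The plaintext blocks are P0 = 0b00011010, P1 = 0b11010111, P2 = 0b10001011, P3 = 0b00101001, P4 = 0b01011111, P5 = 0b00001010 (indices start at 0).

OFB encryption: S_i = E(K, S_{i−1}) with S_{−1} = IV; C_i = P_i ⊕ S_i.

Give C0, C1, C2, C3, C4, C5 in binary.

C0 = 0b00101100, C1 = 0b10011101, C2 = 0b00110000, C3 = 0b01010101, C4 = 0b00111100, C5 = 0b00010101

C0: S = E(K, 0b00101001) = 0b00110110; 0b00011010 ⊕ 0b00110110 = 0b00101100.
C1: S = E(K, 0b00110110) = 0b01001010; 0b11010111 ⊕ 0b01001010 = 0b10011101.
C2: S = E(K, 0b01001010) = 0b10111011; 0b10001011 ⊕ 0b10111011 = 0b00110000.
C3: S = E(K, 0b10111011) = 0b01111100; 0b00101001 ⊕ 0b01111100 = 0b01010101.
C4: S = E(K, 0b01111100) = 0b01100011; 0b01011111 ⊕ 0b01100011 = 0b00111100.
C5: S = E(K, 0b01100011) = 0b00011111; 0b00001010 ⊕ 0b00011111 = 0b00010101.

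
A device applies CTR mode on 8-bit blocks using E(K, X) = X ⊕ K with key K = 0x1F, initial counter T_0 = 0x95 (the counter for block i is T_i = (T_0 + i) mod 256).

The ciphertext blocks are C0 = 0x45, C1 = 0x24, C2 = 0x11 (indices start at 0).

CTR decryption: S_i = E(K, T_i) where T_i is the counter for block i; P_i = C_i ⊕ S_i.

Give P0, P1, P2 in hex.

P0 = 0xCF, P1 = 0xAD, P2 = 0x99

P0: T = 0x95, S = E(K, T) = 0x8A; 0x45 ⊕ 0x8A = 0xCF.
P1: T = 0x96, S = E(K, T) = 0x89; 0x24 ⊕ 0x89 = 0xAD.
P2: T = 0x97, S = E(K, T) = 0x88; 0x11 ⊕ 0x88 = 0x99.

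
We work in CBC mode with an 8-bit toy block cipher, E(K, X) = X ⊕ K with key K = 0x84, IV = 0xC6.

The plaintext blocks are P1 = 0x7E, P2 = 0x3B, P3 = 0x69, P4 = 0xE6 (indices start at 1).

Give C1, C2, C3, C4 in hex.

CBC encryption: C_i = E(K, P_i ⊕ C_{i−1}), with C_{0} = IV.
C1: P1 ⊕ 0xC6 = 0xB8; E(K, 0xB8) = 0x3C.
C2: P2 ⊕ 0x3C = 0x07; E(K, 0x07) = 0x83.
C3: P3 ⊕ 0x83 = 0xEA; E(K, 0xEA) = 0x6E.
C4: P4 ⊕ 0x6E = 0x88; E(K, 0x88) = 0x0C.

C1 = 0x3C, C2 = 0x83, C3 = 0x6E, C4 = 0x0C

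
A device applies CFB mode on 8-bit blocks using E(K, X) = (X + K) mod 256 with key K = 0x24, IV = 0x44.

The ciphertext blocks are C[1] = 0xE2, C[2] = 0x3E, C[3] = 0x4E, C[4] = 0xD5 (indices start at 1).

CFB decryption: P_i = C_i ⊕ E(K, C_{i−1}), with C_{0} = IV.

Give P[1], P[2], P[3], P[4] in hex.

P[1] = 0x8A, P[2] = 0x38, P[3] = 0x2C, P[4] = 0xA7

P[1]: E(K, 0x44) = 0x68; 0xE2 ⊕ 0x68 = 0x8A.
P[2]: E(K, 0xE2) = 0x06; 0x3E ⊕ 0x06 = 0x38.
P[3]: E(K, 0x3E) = 0x62; 0x4E ⊕ 0x62 = 0x2C.
P[4]: E(K, 0x4E) = 0x72; 0xD5 ⊕ 0x72 = 0xA7.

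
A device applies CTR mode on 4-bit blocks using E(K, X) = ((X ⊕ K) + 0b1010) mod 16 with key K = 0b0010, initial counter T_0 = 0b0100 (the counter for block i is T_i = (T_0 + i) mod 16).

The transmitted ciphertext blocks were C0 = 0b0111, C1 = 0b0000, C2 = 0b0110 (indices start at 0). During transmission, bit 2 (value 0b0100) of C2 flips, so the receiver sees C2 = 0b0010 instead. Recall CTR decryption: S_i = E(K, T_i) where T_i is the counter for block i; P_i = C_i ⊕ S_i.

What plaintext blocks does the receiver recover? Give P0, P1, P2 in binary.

Only C2 changed, to 0b0010. In CTR, a change in C_i flips the same bit in P_i only; the keystream is unaffected. Decrypting the received ciphertext:
P0: T = 0b0100, S = E(K, T) = 0b0000; 0b0111 ⊕ 0b0000 = 0b0111.
P1: T = 0b0101, S = E(K, T) = 0b0001; 0b0000 ⊕ 0b0001 = 0b0001.
P2: T = 0b0110, S = E(K, T) = 0b1110; 0b0010 ⊕ 0b1110 = 0b1100.
Blocks that differ from the original plaintext: P2.

P0 = 0b0111, P1 = 0b0001, P2 = 0b1100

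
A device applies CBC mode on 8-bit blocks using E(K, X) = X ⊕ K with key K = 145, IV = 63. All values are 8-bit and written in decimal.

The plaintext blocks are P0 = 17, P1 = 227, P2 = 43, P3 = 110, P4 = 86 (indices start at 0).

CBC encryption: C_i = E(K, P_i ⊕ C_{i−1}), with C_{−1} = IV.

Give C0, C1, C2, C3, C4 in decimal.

C0 = 191, C1 = 205, C2 = 119, C3 = 136, C4 = 79

C0: P0 ⊕ 63 = 46; E(K, 46) = 191.
C1: P1 ⊕ 191 = 92; E(K, 92) = 205.
C2: P2 ⊕ 205 = 230; E(K, 230) = 119.
C3: P3 ⊕ 119 = 25; E(K, 25) = 136.
C4: P4 ⊕ 136 = 222; E(K, 222) = 79.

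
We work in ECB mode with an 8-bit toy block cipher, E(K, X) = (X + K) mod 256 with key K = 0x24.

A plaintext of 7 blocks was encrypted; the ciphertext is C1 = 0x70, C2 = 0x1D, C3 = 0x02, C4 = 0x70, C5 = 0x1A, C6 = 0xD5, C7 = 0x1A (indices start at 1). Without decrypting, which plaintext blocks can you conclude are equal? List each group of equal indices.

ECB encrypts each block independently with the same key, so equal ciphertext blocks imply equal plaintext blocks.
C1 = C4 = 0x70, so P1 = P4.
C5 = C7 = 0x1A, so P5 = P7.

P1 = P4; P5 = P7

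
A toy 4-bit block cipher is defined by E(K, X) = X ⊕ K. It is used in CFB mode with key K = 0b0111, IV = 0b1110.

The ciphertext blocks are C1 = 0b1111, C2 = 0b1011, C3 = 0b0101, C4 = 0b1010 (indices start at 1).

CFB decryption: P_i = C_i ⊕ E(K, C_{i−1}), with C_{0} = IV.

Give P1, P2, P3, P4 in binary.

P1 = 0b0110, P2 = 0b0011, P3 = 0b1001, P4 = 0b1000

P1: E(K, 0b1110) = 0b1001; 0b1111 ⊕ 0b1001 = 0b0110.
P2: E(K, 0b1111) = 0b1000; 0b1011 ⊕ 0b1000 = 0b0011.
P3: E(K, 0b1011) = 0b1100; 0b0101 ⊕ 0b1100 = 0b1001.
P4: E(K, 0b0101) = 0b0010; 0b1010 ⊕ 0b0010 = 0b1000.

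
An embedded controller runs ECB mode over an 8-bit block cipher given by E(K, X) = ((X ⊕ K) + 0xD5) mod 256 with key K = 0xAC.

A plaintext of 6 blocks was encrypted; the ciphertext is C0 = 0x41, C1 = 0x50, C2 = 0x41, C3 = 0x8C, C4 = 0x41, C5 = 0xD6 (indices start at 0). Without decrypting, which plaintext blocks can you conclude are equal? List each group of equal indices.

ECB encrypts each block independently with the same key, so equal ciphertext blocks imply equal plaintext blocks.
C0 = C2 = C4 = 0x41, so P0 = P2 = P4.

P0 = P2 = P4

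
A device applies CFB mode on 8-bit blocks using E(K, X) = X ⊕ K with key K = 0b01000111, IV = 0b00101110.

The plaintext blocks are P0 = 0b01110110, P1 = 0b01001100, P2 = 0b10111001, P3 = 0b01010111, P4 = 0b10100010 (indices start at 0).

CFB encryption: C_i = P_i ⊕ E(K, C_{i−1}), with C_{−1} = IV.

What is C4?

C4 = 0b00011111

C0: E(K, 0b00101110) = 0b01101001; 0b01110110 ⊕ 0b01101001 = 0b00011111.
C1: E(K, 0b00011111) = 0b01011000; 0b01001100 ⊕ 0b01011000 = 0b00010100.
C2: E(K, 0b00010100) = 0b01010011; 0b10111001 ⊕ 0b01010011 = 0b11101010.
C3: E(K, 0b11101010) = 0b10101101; 0b01010111 ⊕ 0b10101101 = 0b11111010.
C4: E(K, 0b11111010) = 0b10111101; 0b10100010 ⊕ 0b10111101 = 0b00011111.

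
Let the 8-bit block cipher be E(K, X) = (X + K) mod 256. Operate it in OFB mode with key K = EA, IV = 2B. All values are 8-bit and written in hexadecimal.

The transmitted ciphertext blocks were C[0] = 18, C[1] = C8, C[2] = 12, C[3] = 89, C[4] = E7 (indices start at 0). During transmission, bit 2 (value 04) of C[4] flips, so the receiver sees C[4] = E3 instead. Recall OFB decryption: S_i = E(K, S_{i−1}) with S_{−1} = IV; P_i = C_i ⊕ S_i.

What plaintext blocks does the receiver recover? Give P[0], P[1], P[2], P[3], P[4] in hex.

Only C[4] changed, to E3. In OFB, a change in C_i flips the same bit in P_i only; the keystream is unaffected. Decrypting the received ciphertext:
P[0]: S = E(K, 2B) = 15; 18 ⊕ 15 = 0D.
P[1]: S = E(K, 15) = FF; C8 ⊕ FF = 37.
P[2]: S = E(K, FF) = E9; 12 ⊕ E9 = FB.
P[3]: S = E(K, E9) = D3; 89 ⊕ D3 = 5A.
P[4]: S = E(K, D3) = BD; E3 ⊕ BD = 5E.
Blocks that differ from the original plaintext: P[4].

P[0] = 0D, P[1] = 37, P[2] = FB, P[3] = 5A, P[4] = 5E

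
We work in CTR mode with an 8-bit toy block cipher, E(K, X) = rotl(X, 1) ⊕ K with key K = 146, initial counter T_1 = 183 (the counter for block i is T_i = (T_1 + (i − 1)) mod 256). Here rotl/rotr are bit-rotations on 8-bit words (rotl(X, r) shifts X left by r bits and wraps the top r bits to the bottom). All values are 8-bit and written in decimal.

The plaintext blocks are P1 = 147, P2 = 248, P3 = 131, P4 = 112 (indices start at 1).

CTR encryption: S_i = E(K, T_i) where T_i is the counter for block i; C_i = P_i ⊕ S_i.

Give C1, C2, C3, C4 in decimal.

C1 = 110, C2 = 27, C3 = 98, C4 = 151

C1: T = 183, S = E(K, T) = 253; 147 ⊕ 253 = 110.
C2: T = 184, S = E(K, T) = 227; 248 ⊕ 227 = 27.
C3: T = 185, S = E(K, T) = 225; 131 ⊕ 225 = 98.
C4: T = 186, S = E(K, T) = 231; 112 ⊕ 231 = 151.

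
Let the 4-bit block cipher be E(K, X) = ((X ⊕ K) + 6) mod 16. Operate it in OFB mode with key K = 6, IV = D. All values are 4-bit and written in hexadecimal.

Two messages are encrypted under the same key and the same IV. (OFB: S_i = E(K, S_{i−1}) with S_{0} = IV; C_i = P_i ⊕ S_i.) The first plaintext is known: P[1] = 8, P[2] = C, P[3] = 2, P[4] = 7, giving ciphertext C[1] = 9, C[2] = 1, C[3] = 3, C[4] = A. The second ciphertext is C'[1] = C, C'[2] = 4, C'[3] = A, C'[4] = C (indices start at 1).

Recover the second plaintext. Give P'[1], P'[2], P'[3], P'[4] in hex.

P'[1] = D, P'[2] = 9, P'[3] = B, P'[4] = 1

In OFB with a reused IV, both messages share the same keystream S_i, so C_i ⊕ C'_i = P_i ⊕ P'_i and thus P'_i = P_i ⊕ C_i ⊕ C'_i.
P'[1]: 8 ⊕ 9 ⊕ C = D.
P'[2]: C ⊕ 1 ⊕ 4 = 9.
P'[3]: 2 ⊕ 3 ⊕ A = B.
P'[4]: 7 ⊕ A ⊕ C = 1.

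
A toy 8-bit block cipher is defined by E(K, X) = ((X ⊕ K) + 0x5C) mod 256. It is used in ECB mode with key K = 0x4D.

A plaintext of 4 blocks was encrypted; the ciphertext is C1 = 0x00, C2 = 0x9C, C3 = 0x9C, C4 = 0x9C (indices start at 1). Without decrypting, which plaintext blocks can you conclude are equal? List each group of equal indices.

P2 = P3 = P4

ECB encrypts each block independently with the same key, so equal ciphertext blocks imply equal plaintext blocks.
C2 = C3 = C4 = 0x9C, so P2 = P3 = P4.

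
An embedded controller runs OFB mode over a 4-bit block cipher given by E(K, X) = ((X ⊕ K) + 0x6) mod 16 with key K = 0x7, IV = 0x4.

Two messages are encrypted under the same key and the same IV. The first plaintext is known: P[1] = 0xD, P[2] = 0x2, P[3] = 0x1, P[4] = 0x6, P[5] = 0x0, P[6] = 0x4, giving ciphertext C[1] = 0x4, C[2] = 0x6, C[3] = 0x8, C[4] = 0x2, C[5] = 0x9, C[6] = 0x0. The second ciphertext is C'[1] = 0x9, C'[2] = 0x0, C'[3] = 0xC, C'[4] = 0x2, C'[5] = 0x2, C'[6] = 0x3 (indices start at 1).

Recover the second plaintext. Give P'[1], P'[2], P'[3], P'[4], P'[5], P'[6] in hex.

P'[1] = 0x0, P'[2] = 0x4, P'[3] = 0x5, P'[4] = 0x6, P'[5] = 0xB, P'[6] = 0x7

In OFB with a reused IV, both messages share the same keystream S_i, so C_i ⊕ C'_i = P_i ⊕ P'_i and thus P'_i = P_i ⊕ C_i ⊕ C'_i.
P'[1]: 0xD ⊕ 0x4 ⊕ 0x9 = 0x0.
P'[2]: 0x2 ⊕ 0x6 ⊕ 0x0 = 0x4.
P'[3]: 0x1 ⊕ 0x8 ⊕ 0xC = 0x5.
P'[4]: 0x6 ⊕ 0x2 ⊕ 0x2 = 0x6.
P'[5]: 0x0 ⊕ 0x9 ⊕ 0x2 = 0xB.
P'[6]: 0x4 ⊕ 0x0 ⊕ 0x3 = 0x7.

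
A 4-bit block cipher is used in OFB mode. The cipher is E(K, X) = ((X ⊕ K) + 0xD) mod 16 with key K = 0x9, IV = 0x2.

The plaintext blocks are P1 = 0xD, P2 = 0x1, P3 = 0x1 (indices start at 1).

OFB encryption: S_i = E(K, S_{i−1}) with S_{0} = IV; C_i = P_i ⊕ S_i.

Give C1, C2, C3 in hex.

C1 = 0x5, C2 = 0xF, C3 = 0x5

C1: S = E(K, 0x2) = 0x8; 0xD ⊕ 0x8 = 0x5.
C2: S = E(K, 0x8) = 0xE; 0x1 ⊕ 0xE = 0xF.
C3: S = E(K, 0xE) = 0x4; 0x1 ⊕ 0x4 = 0x5.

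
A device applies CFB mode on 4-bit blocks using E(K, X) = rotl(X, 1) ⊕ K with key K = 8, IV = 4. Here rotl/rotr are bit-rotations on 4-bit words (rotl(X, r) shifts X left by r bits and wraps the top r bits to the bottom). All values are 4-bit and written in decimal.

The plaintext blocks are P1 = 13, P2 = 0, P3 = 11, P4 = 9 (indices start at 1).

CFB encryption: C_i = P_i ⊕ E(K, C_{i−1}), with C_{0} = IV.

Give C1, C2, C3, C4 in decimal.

C1: E(K, 4) = 0; 13 ⊕ 0 = 13.
C2: E(K, 13) = 3; 0 ⊕ 3 = 3.
C3: E(K, 3) = 14; 11 ⊕ 14 = 5.
C4: E(K, 5) = 2; 9 ⊕ 2 = 11.

C1 = 13, C2 = 3, C3 = 5, C4 = 11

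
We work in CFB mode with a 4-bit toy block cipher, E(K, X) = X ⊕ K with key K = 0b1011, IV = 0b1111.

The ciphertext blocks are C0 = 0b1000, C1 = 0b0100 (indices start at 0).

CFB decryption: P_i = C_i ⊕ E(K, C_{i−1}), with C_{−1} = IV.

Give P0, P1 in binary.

P0 = 0b1100, P1 = 0b0111

P0: E(K, 0b1111) = 0b0100; 0b1000 ⊕ 0b0100 = 0b1100.
P1: E(K, 0b1000) = 0b0011; 0b0100 ⊕ 0b0011 = 0b0111.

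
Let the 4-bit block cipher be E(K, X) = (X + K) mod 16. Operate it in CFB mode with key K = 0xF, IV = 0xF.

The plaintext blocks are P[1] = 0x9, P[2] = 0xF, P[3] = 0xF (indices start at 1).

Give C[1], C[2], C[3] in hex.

C[1] = 0x7, C[2] = 0x9, C[3] = 0x7

CFB encryption: C_i = P_i ⊕ E(K, C_{i−1}), with C_{0} = IV.
C[1]: E(K, 0xF) = 0xE; 0x9 ⊕ 0xE = 0x7.
C[2]: E(K, 0x7) = 0x6; 0xF ⊕ 0x6 = 0x9.
C[3]: E(K, 0x9) = 0x8; 0xF ⊕ 0x8 = 0x7.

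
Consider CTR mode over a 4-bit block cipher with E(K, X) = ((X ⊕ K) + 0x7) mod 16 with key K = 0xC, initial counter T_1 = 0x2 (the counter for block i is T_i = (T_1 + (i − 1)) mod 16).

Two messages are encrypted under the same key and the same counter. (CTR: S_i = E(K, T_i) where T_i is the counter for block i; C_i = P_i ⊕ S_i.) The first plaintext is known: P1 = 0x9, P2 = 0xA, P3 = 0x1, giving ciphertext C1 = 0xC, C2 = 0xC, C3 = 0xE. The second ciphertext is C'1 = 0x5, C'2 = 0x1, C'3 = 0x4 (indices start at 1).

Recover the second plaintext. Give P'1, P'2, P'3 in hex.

P'1 = 0x0, P'2 = 0x7, P'3 = 0xB

In CTR with a reused counter, both messages share the same keystream S_i, so C_i ⊕ C'_i = P_i ⊕ P'_i and thus P'_i = P_i ⊕ C_i ⊕ C'_i.
P'1: 0x9 ⊕ 0xC ⊕ 0x5 = 0x0.
P'2: 0xA ⊕ 0xC ⊕ 0x1 = 0x7.
P'3: 0x1 ⊕ 0xE ⊕ 0x4 = 0xB.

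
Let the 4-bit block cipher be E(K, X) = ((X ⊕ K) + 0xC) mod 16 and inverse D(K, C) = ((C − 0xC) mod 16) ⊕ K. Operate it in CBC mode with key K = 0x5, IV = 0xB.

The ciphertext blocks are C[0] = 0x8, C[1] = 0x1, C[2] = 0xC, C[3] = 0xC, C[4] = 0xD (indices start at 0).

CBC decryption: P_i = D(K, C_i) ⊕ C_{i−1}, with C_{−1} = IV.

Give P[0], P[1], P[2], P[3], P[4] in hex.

P[0] = 0x2, P[1] = 0x8, P[2] = 0x4, P[3] = 0x9, P[4] = 0x8

P[0]: D(K, 0x8) = 0x9; 0x9 ⊕ 0xB = 0x2.
P[1]: D(K, 0x1) = 0x0; 0x0 ⊕ 0x8 = 0x8.
P[2]: D(K, 0xC) = 0x5; 0x5 ⊕ 0x1 = 0x4.
P[3]: D(K, 0xC) = 0x5; 0x5 ⊕ 0xC = 0x9.
P[4]: D(K, 0xD) = 0x4; 0x4 ⊕ 0xC = 0x8.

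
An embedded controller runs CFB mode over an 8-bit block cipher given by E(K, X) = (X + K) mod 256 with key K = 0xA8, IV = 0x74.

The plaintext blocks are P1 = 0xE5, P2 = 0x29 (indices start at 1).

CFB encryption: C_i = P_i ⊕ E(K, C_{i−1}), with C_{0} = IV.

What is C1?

C1: E(K, 0x74) = 0x1C; 0xE5 ⊕ 0x1C = 0xF9.

C1 = 0xF9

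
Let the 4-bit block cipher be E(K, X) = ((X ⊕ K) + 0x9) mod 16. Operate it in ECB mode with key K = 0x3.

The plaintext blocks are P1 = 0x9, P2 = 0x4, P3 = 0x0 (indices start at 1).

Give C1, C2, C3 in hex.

ECB encryption: C_i = E(K, P_i).
C1: E(K, 0x9) = 0x3.
C2: E(K, 0x4) = 0x0.
C3: E(K, 0x0) = 0xC.

C1 = 0x3, C2 = 0x0, C3 = 0xC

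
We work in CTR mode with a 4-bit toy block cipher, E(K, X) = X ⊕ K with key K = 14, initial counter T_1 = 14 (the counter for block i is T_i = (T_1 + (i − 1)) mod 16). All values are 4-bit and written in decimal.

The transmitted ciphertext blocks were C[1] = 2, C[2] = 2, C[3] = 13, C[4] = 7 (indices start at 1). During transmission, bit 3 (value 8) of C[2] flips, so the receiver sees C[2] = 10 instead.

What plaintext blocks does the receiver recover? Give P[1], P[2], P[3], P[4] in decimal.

CTR decryption: S_i = E(K, T_i) where T_i is the counter for block i; P_i = C_i ⊕ S_i.
Only C[2] changed, to 10. In CTR, a change in C_i flips the same bit in P_i only; the keystream is unaffected. Decrypting the received ciphertext:
P[1]: T = 14, S = E(K, T) = 0; 2 ⊕ 0 = 2.
P[2]: T = 15, S = E(K, T) = 1; 10 ⊕ 1 = 11.
P[3]: T = 0, S = E(K, T) = 14; 13 ⊕ 14 = 3.
P[4]: T = 1, S = E(K, T) = 15; 7 ⊕ 15 = 8.
Blocks that differ from the original plaintext: P[2].

P[1] = 2, P[2] = 11, P[3] = 3, P[4] = 8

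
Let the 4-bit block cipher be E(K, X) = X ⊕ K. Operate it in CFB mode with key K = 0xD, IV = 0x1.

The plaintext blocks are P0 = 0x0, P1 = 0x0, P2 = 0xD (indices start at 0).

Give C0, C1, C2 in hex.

CFB encryption: C_i = P_i ⊕ E(K, C_{i−1}), with C_{−1} = IV.
C0: E(K, 0x1) = 0xC; 0x0 ⊕ 0xC = 0xC.
C1: E(K, 0xC) = 0x1; 0x0 ⊕ 0x1 = 0x1.
C2: E(K, 0x1) = 0xC; 0xD ⊕ 0xC = 0x1.

C0 = 0xC, C1 = 0x1, C2 = 0x1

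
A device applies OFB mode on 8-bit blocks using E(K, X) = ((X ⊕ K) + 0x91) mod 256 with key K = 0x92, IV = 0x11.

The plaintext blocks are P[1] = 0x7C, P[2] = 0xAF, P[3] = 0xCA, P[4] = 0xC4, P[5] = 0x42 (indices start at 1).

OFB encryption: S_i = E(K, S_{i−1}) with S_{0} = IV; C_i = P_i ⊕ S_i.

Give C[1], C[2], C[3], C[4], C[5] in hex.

C[1]: S = E(K, 0x11) = 0x14; 0x7C ⊕ 0x14 = 0x68.
C[2]: S = E(K, 0x14) = 0x17; 0xAF ⊕ 0x17 = 0xB8.
C[3]: S = E(K, 0x17) = 0x16; 0xCA ⊕ 0x16 = 0xDC.
C[4]: S = E(K, 0x16) = 0x15; 0xC4 ⊕ 0x15 = 0xD1.
C[5]: S = E(K, 0x15) = 0x18; 0x42 ⊕ 0x18 = 0x5A.

C[1] = 0x68, C[2] = 0xB8, C[3] = 0xDC, C[4] = 0xD1, C[5] = 0x5A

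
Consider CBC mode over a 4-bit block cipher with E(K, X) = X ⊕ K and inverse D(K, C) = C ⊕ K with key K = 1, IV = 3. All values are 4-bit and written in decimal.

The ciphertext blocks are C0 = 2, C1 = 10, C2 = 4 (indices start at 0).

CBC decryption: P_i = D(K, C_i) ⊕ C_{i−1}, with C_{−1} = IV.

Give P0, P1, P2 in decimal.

P0: D(K, 2) = 3; 3 ⊕ 3 = 0.
P1: D(K, 10) = 11; 11 ⊕ 2 = 9.
P2: D(K, 4) = 5; 5 ⊕ 10 = 15.

P0 = 0, P1 = 9, P2 = 15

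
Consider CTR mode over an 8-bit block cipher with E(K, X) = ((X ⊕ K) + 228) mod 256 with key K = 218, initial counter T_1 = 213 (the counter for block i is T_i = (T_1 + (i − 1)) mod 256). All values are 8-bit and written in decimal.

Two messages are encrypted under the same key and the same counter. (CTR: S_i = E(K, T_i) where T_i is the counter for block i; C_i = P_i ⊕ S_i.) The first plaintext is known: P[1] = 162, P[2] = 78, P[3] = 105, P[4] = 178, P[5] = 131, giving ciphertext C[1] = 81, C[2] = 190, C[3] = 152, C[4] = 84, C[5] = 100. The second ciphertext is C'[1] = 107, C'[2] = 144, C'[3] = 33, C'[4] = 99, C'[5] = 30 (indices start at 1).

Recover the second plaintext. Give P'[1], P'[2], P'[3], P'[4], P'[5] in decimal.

In CTR with a reused counter, both messages share the same keystream S_i, so C_i ⊕ C'_i = P_i ⊕ P'_i and thus P'_i = P_i ⊕ C_i ⊕ C'_i.
P'[1]: 162 ⊕ 81 ⊕ 107 = 152.
P'[2]: 78 ⊕ 190 ⊕ 144 = 96.
P'[3]: 105 ⊕ 152 ⊕ 33 = 208.
P'[4]: 178 ⊕ 84 ⊕ 99 = 133.
P'[5]: 131 ⊕ 100 ⊕ 30 = 249.

P'[1] = 152, P'[2] = 96, P'[3] = 208, P'[4] = 133, P'[5] = 249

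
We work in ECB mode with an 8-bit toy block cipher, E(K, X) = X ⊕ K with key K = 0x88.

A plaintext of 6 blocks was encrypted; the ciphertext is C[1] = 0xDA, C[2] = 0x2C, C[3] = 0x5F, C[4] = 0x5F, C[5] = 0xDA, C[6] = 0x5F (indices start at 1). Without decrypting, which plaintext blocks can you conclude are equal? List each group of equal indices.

ECB encrypts each block independently with the same key, so equal ciphertext blocks imply equal plaintext blocks.
C[1] = C[5] = 0xDA, so P[1] = P[5].
C[3] = C[4] = C[6] = 0x5F, so P[3] = P[4] = P[6].

P[1] = P[5]; P[3] = P[4] = P[6]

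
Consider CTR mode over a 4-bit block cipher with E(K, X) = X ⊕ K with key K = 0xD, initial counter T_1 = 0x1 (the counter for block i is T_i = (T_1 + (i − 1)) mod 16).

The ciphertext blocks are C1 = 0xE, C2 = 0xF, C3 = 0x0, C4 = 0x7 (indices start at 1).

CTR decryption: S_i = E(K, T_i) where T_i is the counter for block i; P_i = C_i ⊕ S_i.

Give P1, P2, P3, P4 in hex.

P1: T = 0x1, S = E(K, T) = 0xC; 0xE ⊕ 0xC = 0x2.
P2: T = 0x2, S = E(K, T) = 0xF; 0xF ⊕ 0xF = 0x0.
P3: T = 0x3, S = E(K, T) = 0xE; 0x0 ⊕ 0xE = 0xE.
P4: T = 0x4, S = E(K, T) = 0x9; 0x7 ⊕ 0x9 = 0xE.

P1 = 0x2, P2 = 0x0, P3 = 0xE, P4 = 0xE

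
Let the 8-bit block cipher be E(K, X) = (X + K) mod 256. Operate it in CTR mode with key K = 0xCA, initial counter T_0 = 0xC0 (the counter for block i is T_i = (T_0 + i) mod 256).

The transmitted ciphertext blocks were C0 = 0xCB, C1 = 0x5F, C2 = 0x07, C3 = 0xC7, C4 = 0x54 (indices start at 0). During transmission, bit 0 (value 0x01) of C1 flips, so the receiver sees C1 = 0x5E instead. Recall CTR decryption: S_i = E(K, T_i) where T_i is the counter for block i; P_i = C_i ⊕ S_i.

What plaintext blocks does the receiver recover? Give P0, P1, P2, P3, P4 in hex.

Only C1 changed, to 0x5E. In CTR, a change in C_i flips the same bit in P_i only; the keystream is unaffected. Decrypting the received ciphertext:
P0: T = 0xC0, S = E(K, T) = 0x8A; 0xCB ⊕ 0x8A = 0x41.
P1: T = 0xC1, S = E(K, T) = 0x8B; 0x5E ⊕ 0x8B = 0xD5.
P2: T = 0xC2, S = E(K, T) = 0x8C; 0x07 ⊕ 0x8C = 0x8B.
P3: T = 0xC3, S = E(K, T) = 0x8D; 0xC7 ⊕ 0x8D = 0x4A.
P4: T = 0xC4, S = E(K, T) = 0x8E; 0x54 ⊕ 0x8E = 0xDA.
Blocks that differ from the original plaintext: P1.

P0 = 0x41, P1 = 0xD5, P2 = 0x8B, P3 = 0x4A, P4 = 0xDA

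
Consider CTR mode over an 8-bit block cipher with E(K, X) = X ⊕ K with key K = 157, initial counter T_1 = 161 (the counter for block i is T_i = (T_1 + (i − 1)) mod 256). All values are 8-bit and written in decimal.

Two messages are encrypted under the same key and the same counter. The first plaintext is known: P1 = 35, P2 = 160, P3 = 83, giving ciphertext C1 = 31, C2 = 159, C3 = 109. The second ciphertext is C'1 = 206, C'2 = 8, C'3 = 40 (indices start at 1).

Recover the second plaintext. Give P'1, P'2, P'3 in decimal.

In CTR with a reused counter, both messages share the same keystream S_i, so C_i ⊕ C'_i = P_i ⊕ P'_i and thus P'_i = P_i ⊕ C_i ⊕ C'_i.
P'1: 35 ⊕ 31 ⊕ 206 = 242.
P'2: 160 ⊕ 159 ⊕ 8 = 55.
P'3: 83 ⊕ 109 ⊕ 40 = 22.

P'1 = 242, P'2 = 55, P'3 = 22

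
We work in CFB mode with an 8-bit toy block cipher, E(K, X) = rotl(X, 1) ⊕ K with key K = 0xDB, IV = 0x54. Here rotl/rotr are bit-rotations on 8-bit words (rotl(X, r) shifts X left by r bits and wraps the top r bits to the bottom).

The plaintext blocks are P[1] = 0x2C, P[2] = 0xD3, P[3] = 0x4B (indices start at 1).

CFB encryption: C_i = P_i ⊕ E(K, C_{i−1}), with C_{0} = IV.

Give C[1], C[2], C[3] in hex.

C[1]: E(K, 0x54) = 0x73; 0x2C ⊕ 0x73 = 0x5F.
C[2]: E(K, 0x5F) = 0x65; 0xD3 ⊕ 0x65 = 0xB6.
C[3]: E(K, 0xB6) = 0xB6; 0x4B ⊕ 0xB6 = 0xFD.

C[1] = 0x5F, C[2] = 0xB6, C[3] = 0xFD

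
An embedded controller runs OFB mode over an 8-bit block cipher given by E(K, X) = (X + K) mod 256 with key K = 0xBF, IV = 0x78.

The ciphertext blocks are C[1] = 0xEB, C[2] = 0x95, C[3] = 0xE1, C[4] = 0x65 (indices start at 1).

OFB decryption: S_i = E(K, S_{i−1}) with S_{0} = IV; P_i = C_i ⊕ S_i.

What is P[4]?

P[4] = 0x11

P[1]: S = E(K, 0x78) = 0x37; 0xEB ⊕ 0x37 = 0xDC.
P[2]: S = E(K, 0x37) = 0xF6; 0x95 ⊕ 0xF6 = 0x63.
P[3]: S = E(K, 0xF6) = 0xB5; 0xE1 ⊕ 0xB5 = 0x54.
P[4]: S = E(K, 0xB5) = 0x74; 0x65 ⊕ 0x74 = 0x11.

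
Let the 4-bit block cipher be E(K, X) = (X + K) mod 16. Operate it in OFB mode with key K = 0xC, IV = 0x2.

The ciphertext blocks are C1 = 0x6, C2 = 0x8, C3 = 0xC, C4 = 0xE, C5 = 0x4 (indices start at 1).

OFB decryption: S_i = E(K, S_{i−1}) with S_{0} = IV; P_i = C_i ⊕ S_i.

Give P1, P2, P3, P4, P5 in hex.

P1: S = E(K, 0x2) = 0xE; 0x6 ⊕ 0xE = 0x8.
P2: S = E(K, 0xE) = 0xA; 0x8 ⊕ 0xA = 0x2.
P3: S = E(K, 0xA) = 0x6; 0xC ⊕ 0x6 = 0xA.
P4: S = E(K, 0x6) = 0x2; 0xE ⊕ 0x2 = 0xC.
P5: S = E(K, 0x2) = 0xE; 0x4 ⊕ 0xE = 0xA.

P1 = 0x8, P2 = 0x2, P3 = 0xA, P4 = 0xC, P5 = 0xA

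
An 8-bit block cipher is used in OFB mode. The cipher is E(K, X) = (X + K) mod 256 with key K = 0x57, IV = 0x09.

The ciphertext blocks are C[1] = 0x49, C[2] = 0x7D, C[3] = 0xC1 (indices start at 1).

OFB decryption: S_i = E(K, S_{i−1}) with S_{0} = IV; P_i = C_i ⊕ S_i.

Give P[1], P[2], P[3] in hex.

P[1] = 0x29, P[2] = 0xCA, P[3] = 0xCF

P[1]: S = E(K, 0x09) = 0x60; 0x49 ⊕ 0x60 = 0x29.
P[2]: S = E(K, 0x60) = 0xB7; 0x7D ⊕ 0xB7 = 0xCA.
P[3]: S = E(K, 0xB7) = 0x0E; 0xC1 ⊕ 0x0E = 0xCF.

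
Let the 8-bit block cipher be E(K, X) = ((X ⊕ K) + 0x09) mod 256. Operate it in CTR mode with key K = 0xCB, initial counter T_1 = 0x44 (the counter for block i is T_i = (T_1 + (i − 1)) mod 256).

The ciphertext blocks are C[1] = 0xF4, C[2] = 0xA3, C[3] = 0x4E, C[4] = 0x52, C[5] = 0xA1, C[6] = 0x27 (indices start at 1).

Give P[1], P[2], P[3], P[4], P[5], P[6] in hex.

P[1] = 0x6C, P[2] = 0x34, P[3] = 0xD8, P[4] = 0xC7, P[5] = 0x2D, P[6] = 0xAC

CTR decryption: S_i = E(K, T_i) where T_i is the counter for block i; P_i = C_i ⊕ S_i.
P[1]: T = 0x44, S = E(K, T) = 0x98; 0xF4 ⊕ 0x98 = 0x6C.
P[2]: T = 0x45, S = E(K, T) = 0x97; 0xA3 ⊕ 0x97 = 0x34.
P[3]: T = 0x46, S = E(K, T) = 0x96; 0x4E ⊕ 0x96 = 0xD8.
P[4]: T = 0x47, S = E(K, T) = 0x95; 0x52 ⊕ 0x95 = 0xC7.
P[5]: T = 0x48, S = E(K, T) = 0x8C; 0xA1 ⊕ 0x8C = 0x2D.
P[6]: T = 0x49, S = E(K, T) = 0x8B; 0x27 ⊕ 0x8B = 0xAC.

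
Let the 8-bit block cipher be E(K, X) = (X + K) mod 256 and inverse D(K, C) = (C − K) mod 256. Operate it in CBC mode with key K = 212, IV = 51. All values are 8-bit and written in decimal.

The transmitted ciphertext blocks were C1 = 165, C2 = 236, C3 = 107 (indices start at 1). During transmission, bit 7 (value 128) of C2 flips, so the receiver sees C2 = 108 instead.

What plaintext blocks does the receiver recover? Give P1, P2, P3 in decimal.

P1 = 226, P2 = 61, P3 = 251

CBC decryption: P_i = D(K, C_i) ⊕ C_{i−1}, with C_{0} = IV.
Only C2 changed, to 108. In CBC, a change in C_i garbles P_i and flips the same bit in P_{i+1}. Decrypting the received ciphertext:
P1: D(K, 165) = 209; 209 ⊕ 51 = 226.
P2: D(K, 108) = 152; 152 ⊕ 165 = 61.
P3: D(K, 107) = 151; 151 ⊕ 108 = 251.
Blocks that differ from the original plaintext: P2, P3.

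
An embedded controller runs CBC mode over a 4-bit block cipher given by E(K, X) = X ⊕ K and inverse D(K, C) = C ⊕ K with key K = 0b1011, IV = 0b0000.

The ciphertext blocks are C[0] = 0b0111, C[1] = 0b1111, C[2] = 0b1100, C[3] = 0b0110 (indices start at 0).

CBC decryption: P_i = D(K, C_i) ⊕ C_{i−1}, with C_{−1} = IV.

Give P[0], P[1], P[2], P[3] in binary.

P[0] = 0b1100, P[1] = 0b0011, P[2] = 0b1000, P[3] = 0b0001

P[0]: D(K, 0b0111) = 0b1100; 0b1100 ⊕ 0b0000 = 0b1100.
P[1]: D(K, 0b1111) = 0b0100; 0b0100 ⊕ 0b0111 = 0b0011.
P[2]: D(K, 0b1100) = 0b0111; 0b0111 ⊕ 0b1111 = 0b1000.
P[3]: D(K, 0b0110) = 0b1101; 0b1101 ⊕ 0b1100 = 0b0001.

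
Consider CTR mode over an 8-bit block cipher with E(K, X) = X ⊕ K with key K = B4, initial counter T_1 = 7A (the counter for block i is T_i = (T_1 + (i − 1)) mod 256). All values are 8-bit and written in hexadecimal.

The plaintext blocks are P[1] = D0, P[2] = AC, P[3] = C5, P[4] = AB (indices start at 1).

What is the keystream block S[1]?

CTR encryption: S_i = E(K, T_i) where T_i is the counter for block i; C_i = P_i ⊕ S_i.
C[1]: T = 7A, S = E(K, T) = CE; D0 ⊕ CE = 1E.
So S[1] = CE.

CE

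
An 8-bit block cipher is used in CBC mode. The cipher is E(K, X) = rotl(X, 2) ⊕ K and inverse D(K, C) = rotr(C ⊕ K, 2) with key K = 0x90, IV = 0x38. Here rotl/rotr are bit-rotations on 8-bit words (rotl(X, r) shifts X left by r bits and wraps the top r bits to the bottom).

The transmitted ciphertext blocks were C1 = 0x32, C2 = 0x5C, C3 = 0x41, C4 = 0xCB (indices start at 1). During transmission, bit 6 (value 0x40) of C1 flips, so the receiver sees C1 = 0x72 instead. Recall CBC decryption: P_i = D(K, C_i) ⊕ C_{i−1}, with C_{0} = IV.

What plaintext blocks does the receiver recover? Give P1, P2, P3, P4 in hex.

Only C1 changed, to 0x72. In CBC, a change in C_i garbles P_i and flips the same bit in P_{i+1}. Decrypting the received ciphertext:
P1: D(K, 0x72) = 0xB8; 0xB8 ⊕ 0x38 = 0x80.
P2: D(K, 0x5C) = 0x33; 0x33 ⊕ 0x72 = 0x41.
P3: D(K, 0x41) = 0x74; 0x74 ⊕ 0x5C = 0x28.
P4: D(K, 0xCB) = 0xD6; 0xD6 ⊕ 0x41 = 0x97.
Blocks that differ from the original plaintext: P1, P2.

P1 = 0x80, P2 = 0x41, P3 = 0x28, P4 = 0x97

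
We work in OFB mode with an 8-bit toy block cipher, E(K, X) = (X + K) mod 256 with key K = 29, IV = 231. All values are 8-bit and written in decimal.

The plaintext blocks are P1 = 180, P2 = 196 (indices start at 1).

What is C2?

OFB encryption: S_i = E(K, S_{i−1}) with S_{0} = IV; C_i = P_i ⊕ S_i.
C1: S = E(K, 231) = 4; 180 ⊕ 4 = 176.
C2: S = E(K, 4) = 33; 196 ⊕ 33 = 229.

C2 = 229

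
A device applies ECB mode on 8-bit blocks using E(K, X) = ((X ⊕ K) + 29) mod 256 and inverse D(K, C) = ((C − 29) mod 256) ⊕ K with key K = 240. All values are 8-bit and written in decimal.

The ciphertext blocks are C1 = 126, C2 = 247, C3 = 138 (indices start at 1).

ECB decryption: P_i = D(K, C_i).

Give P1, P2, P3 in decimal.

P1 = 145, P2 = 42, P3 = 157

P1: D(K, 126) = 145.
P2: D(K, 247) = 42.
P3: D(K, 138) = 157.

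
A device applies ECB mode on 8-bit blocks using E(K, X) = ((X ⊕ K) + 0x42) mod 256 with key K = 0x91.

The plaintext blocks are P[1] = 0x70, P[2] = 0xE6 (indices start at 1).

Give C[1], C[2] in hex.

C[1] = 0x23, C[2] = 0xB9

ECB encryption: C_i = E(K, P_i).
C[1]: E(K, 0x70) = 0x23.
C[2]: E(K, 0xE6) = 0xB9.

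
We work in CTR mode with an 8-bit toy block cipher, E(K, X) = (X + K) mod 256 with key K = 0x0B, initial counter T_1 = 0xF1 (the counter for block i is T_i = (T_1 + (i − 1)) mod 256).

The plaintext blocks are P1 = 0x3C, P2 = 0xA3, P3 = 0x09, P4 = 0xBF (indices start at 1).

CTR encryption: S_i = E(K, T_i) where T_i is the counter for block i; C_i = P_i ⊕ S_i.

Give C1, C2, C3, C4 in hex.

C1 = 0xC0, C2 = 0x5E, C3 = 0xF7, C4 = 0x40

C1: T = 0xF1, S = E(K, T) = 0xFC; 0x3C ⊕ 0xFC = 0xC0.
C2: T = 0xF2, S = E(K, T) = 0xFD; 0xA3 ⊕ 0xFD = 0x5E.
C3: T = 0xF3, S = E(K, T) = 0xFE; 0x09 ⊕ 0xFE = 0xF7.
C4: T = 0xF4, S = E(K, T) = 0xFF; 0xBF ⊕ 0xFF = 0x40.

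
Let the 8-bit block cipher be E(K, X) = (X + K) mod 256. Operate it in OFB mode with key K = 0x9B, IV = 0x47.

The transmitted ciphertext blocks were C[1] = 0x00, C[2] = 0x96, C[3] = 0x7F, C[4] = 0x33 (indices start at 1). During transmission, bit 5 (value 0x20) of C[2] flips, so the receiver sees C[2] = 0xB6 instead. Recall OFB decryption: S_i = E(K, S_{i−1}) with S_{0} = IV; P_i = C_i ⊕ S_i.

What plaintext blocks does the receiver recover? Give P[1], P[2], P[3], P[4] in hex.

Only C[2] changed, to 0xB6. In OFB, a change in C_i flips the same bit in P_i only; the keystream is unaffected. Decrypting the received ciphertext:
P[1]: S = E(K, 0x47) = 0xE2; 0x00 ⊕ 0xE2 = 0xE2.
P[2]: S = E(K, 0xE2) = 0x7D; 0xB6 ⊕ 0x7D = 0xCB.
P[3]: S = E(K, 0x7D) = 0x18; 0x7F ⊕ 0x18 = 0x67.
P[4]: S = E(K, 0x18) = 0xB3; 0x33 ⊕ 0xB3 = 0x80.
Blocks that differ from the original plaintext: P[2].

P[1] = 0xE2, P[2] = 0xCB, P[3] = 0x67, P[4] = 0x80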